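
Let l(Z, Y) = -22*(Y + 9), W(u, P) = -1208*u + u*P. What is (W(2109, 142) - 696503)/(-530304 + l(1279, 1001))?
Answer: 420671/78932 ≈ 5.3295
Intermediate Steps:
W(u, P) = -1208*u + P*u
l(Z, Y) = -198 - 22*Y (l(Z, Y) = -22*(9 + Y) = -198 - 22*Y)
(W(2109, 142) - 696503)/(-530304 + l(1279, 1001)) = (2109*(-1208 + 142) - 696503)/(-530304 + (-198 - 22*1001)) = (2109*(-1066) - 696503)/(-530304 + (-198 - 22022)) = (-2248194 - 696503)/(-530304 - 22220) = -2944697/(-552524) = -2944697*(-1/552524) = 420671/78932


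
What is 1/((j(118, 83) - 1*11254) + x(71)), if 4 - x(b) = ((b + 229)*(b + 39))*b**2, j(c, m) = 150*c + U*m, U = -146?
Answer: -1/166358668 ≈ -6.0111e-9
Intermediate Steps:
j(c, m) = -146*m + 150*c (j(c, m) = 150*c - 146*m = -146*m + 150*c)
x(b) = 4 - b**2*(39 + b)*(229 + b) (x(b) = 4 - (b + 229)*(b + 39)*b**2 = 4 - (229 + b)*(39 + b)*b**2 = 4 - (39 + b)*(229 + b)*b**2 = 4 - b**2*(39 + b)*(229 + b))
1/((j(118, 83) - 1*11254) + x(71)) = 1/(((-146*83 + 150*118) - 1*11254) + (4 - 1*71**4 - 8931*71**2 - 268*71**3)) = 1/(((-12118 + 17700) - 11254) + (4 - 1*25411681 - 8931*5041 - 268*357911)) = 1/((5582 - 11254) + (4 - 25411681 - 45021171 - 95920148)) = 1/(-5672 - 166352996) = 1/(-166358668) = -1/166358668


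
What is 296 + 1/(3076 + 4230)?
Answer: 2162577/7306 ≈ 296.00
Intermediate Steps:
296 + 1/(3076 + 4230) = 296 + 1/7306 = 2162577/7306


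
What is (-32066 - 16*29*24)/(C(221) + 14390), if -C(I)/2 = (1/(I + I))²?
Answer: -4220057764/1405643979 ≈ -3.0022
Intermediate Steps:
C(I) = -1/(2*I²) (C(I) = -2/(I + I)² = -2*1/(4*I²) = -1/(2*I²))
(-32066 - 16*29*24)/(C(221) + 14390) = (-32066 - 16*29*24)/(-½/221² + 14390) = (-32066 - 464*24)/(-½*1/48841 + 14390) = (-32066 - 11136)/(-1/97682 + 14390) = -43202/1405643979/97682 = -43202*97682/1405643979 = -4220057764/1405643979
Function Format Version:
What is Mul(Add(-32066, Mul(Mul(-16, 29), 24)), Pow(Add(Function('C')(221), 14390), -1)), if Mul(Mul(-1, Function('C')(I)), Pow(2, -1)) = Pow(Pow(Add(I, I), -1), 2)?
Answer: Rational(-4220057764, 1405643979) ≈ -3.0022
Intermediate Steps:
Function('C')(I) = Mul(Rational(-1, 2), Pow(I, -2)) (Function('C')(I) = Mul(-2, Pow(Pow(Add(I, I), -1), 2)) = Mul(-2, Pow(Pow(Mul(2, I), -1), 2)) = Mul(-2, Pow(Mul(Rational(1, 2), Pow(I, -1)), 2)) = Mul(-2, Mul(Rational(1, 4), Pow(I, -2))) = Mul(Rational(-1, 2), Pow(I, -2)))
Mul(Add(-32066, Mul(Mul(-16, 29), 24)), Pow(Add(Function('C')(221), 14390), -1)) = Mul(Add(-32066, Mul(Mul(-16, 29), 24)), Pow(Add(Mul(Rational(-1, 2), Pow(221, -2)), 14390), -1)) = Mul(Add(-32066, Mul(-464, 24)), Pow(Add(Mul(Rational(-1, 2), Rational(1, 48841)), 14390), -1)) = Mul(Add(-32066, -11136), Pow(Add(Rational(-1, 97682), 14390), -1)) = Mul(-43202, Pow(Rational(1405643979, 97682), -1)) = Mul(-43202, Rational(97682, 1405643979)) = Rational(-4220057764, 1405643979)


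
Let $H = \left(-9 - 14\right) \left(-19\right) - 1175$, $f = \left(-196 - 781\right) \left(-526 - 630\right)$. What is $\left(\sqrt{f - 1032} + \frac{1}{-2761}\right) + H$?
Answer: $- \frac{2037619}{2761} + 2 \sqrt{282095} \approx 324.25$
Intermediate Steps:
$f = 1129412$ ($f = \left(-977\right) \left(-1156\right) = 1129412$)
$H = -738$ ($H = \left(-23\right) \left(-19\right) - 1175 = 437 - 1175 = -738$)
$\left(\sqrt{f - 1032} + \frac{1}{-2761}\right) + H = \left(\sqrt{1129412 - 1032} + \frac{1}{-2761}\right) - 738 = \left(\sqrt{1128380} - \frac{1}{2761}\right) - 738 = \left(2 \sqrt{282095} - \frac{1}{2761}\right) - 738 = \left(- \frac{1}{2761} + 2 \sqrt{282095}\right) - 738 = - \frac{2037619}{2761} + 2 \sqrt{282095}$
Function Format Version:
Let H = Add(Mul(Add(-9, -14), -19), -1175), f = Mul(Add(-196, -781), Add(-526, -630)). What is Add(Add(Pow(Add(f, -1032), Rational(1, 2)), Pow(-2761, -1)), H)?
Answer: Add(Rational(-2037619, 2761), Mul(2, Pow(282095, Rational(1, 2)))) ≈ 324.25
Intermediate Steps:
f = 1129412 (f = Mul(-977, -1156) = 1129412)
H = -738 (H = Add(Mul(-23, -19), -1175) = Add(437, -1175) = -738)
Add(Add(Pow(Add(f, -1032), Rational(1, 2)), Pow(-2761, -1)), H) = Add(Add(Pow(Add(1129412, -1032), Rational(1, 2)), Pow(-2761, -1)), -738) = Add(Add(Pow(1128380, Rational(1, 2)), Rational(-1, 2761)), -738) = Add(Add(Mul(2, Pow(282095, Rational(1, 2))), Rational(-1, 2761)), -738) = Add(Add(Rational(-1, 2761), Mul(2, Pow(282095, Rational(1, 2)))), -738) = Add(Rational(-2037619, 2761), Mul(2, Pow(282095, Rational(1, 2))))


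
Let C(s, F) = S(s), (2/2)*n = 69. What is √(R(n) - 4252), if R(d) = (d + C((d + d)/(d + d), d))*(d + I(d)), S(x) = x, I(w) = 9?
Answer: 2*√302 ≈ 34.756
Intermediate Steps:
n = 69
C(s, F) = s
R(d) = (1 + d)*(9 + d) (R(d) = (d + (d + d)/(d + d))*(d + 9) = (d + (2*d)/((2*d)))*(9 + d) = (d + (2*d)*(1/(2*d)))*(9 + d) = (d + 1)*(9 + d) = (1 + d)*(9 + d))
√(R(n) - 4252) = √((9 + 69² + 10*69) - 4252) = √((9 + 4761 + 690) - 4252) = √(5460 - 4252) = √1208 = 2*√302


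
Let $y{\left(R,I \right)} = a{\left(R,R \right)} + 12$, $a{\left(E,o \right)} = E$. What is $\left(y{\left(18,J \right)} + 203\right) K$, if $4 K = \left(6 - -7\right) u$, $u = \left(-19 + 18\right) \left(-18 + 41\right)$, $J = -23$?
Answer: $- \frac{69667}{4} \approx -17417.0$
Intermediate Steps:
$u = -23$ ($u = \left(-1\right) 23 = -23$)
$y{\left(R,I \right)} = 12 + R$ ($y{\left(R,I \right)} = R + 12 = 12 + R$)
$K = - \frac{299}{4}$ ($K = \frac{\left(6 - -7\right) \left(-23\right)}{4} = \frac{\left(6 + 7\right) \left(-23\right)}{4} = \frac{13 \left(-23\right)}{4} = \frac{1}{4} \left(-299\right) = - \frac{299}{4} \approx -74.75$)
$\left(y{\left(18,J \right)} + 203\right) K = \left(\left(12 + 18\right) + 203\right) \left(- \frac{299}{4}\right) = \left(30 + 203\right) \left(- \frac{299}{4}\right) = 233 \left(- \frac{299}{4}\right) = - \frac{69667}{4}$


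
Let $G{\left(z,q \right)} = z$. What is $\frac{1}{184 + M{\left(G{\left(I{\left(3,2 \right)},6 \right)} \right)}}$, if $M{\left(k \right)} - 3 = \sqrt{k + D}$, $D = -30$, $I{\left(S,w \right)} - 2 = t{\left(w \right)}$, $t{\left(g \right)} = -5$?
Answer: $\frac{17}{3182} - \frac{i \sqrt{33}}{35002} \approx 0.0053426 - 0.00016412 i$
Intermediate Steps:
$I{\left(S,w \right)} = -3$ ($I{\left(S,w \right)} = 2 - 5 = -3$)
$M{\left(k \right)} = 3 + \sqrt{-30 + k}$ ($M{\left(k \right)} = 3 + \sqrt{k - 30} = 3 + \sqrt{-30 + k}$)
$\frac{1}{184 + M{\left(G{\left(I{\left(3,2 \right)},6 \right)} \right)}} = \frac{1}{184 + \left(3 + \sqrt{-30 - 3}\right)} = \frac{1}{184 + \left(3 + \sqrt{-33}\right)} = \frac{1}{184 + \left(3 + i \sqrt{33}\right)} = \frac{1}{187 + i \sqrt{33}}$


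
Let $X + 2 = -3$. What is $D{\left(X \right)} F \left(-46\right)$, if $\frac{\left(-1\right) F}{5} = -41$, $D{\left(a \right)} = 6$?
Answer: $-56580$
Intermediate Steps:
$X = -5$ ($X = -2 - 3 = -5$)
$F = 205$ ($F = \left(-5\right) \left(-41\right) = 205$)
$D{\left(X \right)} F \left(-46\right) = 6 \cdot 205 \left(-46\right) = 1230 \left(-46\right) = -56580$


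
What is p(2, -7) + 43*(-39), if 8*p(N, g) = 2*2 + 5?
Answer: -13407/8 ≈ -1675.9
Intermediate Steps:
p(N, g) = 9/8 (p(N, g) = (2*2 + 5)/8 = (4 + 5)/8 = (1/8)*9 = 9/8)
p(2, -7) + 43*(-39) = 9/8 + 43*(-39) = 9/8 - 1677 = -13407/8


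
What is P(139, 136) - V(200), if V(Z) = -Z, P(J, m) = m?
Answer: 336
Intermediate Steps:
P(139, 136) - V(200) = 136 - (-1)*200 = 136 - 1*(-200) = 136 + 200 = 336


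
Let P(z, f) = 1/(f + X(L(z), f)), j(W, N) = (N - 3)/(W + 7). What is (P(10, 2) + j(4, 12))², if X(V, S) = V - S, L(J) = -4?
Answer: 625/1936 ≈ 0.32283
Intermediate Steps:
j(W, N) = (-3 + N)/(7 + W)
P(z, f) = -¼ (P(z, f) = 1/(f + (-4 - f)) = 1/(-4) = -¼)
(P(10, 2) + j(4, 12))² = (-¼ + (-3 + 12)/(7 + 4))² = (-¼ + 9/11)² = (25/44)² = 625/1936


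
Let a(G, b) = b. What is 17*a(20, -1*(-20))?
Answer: 340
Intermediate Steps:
17*a(20, -1*(-20)) = 17*(-1*(-20)) = 17*20 = 340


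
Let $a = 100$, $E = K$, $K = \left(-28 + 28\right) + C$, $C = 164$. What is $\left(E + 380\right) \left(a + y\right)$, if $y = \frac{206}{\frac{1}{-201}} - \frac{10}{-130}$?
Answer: $- \frac{292115488}{13} \approx -2.247 \cdot 10^{7}$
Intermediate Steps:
$K = 164$ ($K = \left(-28 + 28\right) + 164 = 0 + 164 = 164$)
$E = 164$
$y = - \frac{538277}{13}$ ($y = \frac{206}{- \frac{1}{201}} - - \frac{1}{13} = 206 \left(-201\right) + \frac{1}{13} = -41406 + \frac{1}{13} = - \frac{538277}{13} \approx -41406.0$)
$\left(E + 380\right) \left(a + y\right) = \left(164 + 380\right) \left(100 - \frac{538277}{13}\right) = 544 \left(- \frac{536977}{13}\right) = - \frac{292115488}{13}$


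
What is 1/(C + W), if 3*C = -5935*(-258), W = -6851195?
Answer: -1/6340785 ≈ -1.5771e-7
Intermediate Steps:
C = 510410 (C = (-5935*(-258))/3 = (⅓)*1531230 = 510410)
1/(C + W) = 1/(510410 - 6851195) = 1/(-6340785) = -1/6340785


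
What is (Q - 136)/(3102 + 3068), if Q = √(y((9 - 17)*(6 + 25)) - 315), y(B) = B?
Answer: -68/3085 + I*√563/6170 ≈ -0.022042 + 0.0038456*I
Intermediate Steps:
Q = I*√563 (Q = √((9 - 17)*(6 + 25) - 315) = √(-8*31 - 315) = √(-248 - 315) = √(-563) = I*√563 ≈ 23.728*I)
(Q - 136)/(3102 + 3068) = (I*√563 - 136)/(3102 + 3068) = (-136 + I*√563)/6170 = (-136 + I*√563)*(1/6170) = -68/3085 + I*√563/6170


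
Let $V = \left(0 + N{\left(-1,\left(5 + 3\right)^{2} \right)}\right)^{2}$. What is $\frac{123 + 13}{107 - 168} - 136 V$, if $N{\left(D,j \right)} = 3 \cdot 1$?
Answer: $- \frac{74800}{61} \approx -1226.2$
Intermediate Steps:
$N{\left(D,j \right)} = 3$
$V = 9$ ($V = \left(0 + 3\right)^{2} = 3^{2} = 9$)
$\frac{123 + 13}{107 - 168} - 136 V = \frac{123 + 13}{107 - 168} - 1224 = \frac{136}{-61} - 1224 = 136 \left(- \frac{1}{61}\right) - 1224 = - \frac{136}{61} - 1224 = - \frac{74800}{61}$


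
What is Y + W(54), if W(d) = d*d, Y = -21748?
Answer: -18832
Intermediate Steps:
W(d) = d²
Y + W(54) = -21748 + 54² = -21748 + 2916 = -18832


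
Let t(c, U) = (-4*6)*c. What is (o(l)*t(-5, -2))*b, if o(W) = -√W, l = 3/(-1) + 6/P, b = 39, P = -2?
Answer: -4680*I*√6 ≈ -11464.0*I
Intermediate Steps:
l = -6 (l = 3/(-1) + 6/(-2) = 3*(-1) + 6*(-½) = -3 - 3 = -6)
t(c, U) = -24*c
(o(l)*t(-5, -2))*b = ((-√(-6))*(-24*(-5)))*39 = (-I*√6*120)*39 = -120*I*√6*39 = -4680*I*√6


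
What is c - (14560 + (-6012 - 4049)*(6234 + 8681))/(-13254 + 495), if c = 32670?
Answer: 88930425/4253 ≈ 20910.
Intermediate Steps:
c - (14560 + (-6012 - 4049)*(6234 + 8681))/(-13254 + 495) = 32670 - (14560 + (-6012 - 4049)*(6234 + 8681))/(-13254 + 495) = 32670 - (14560 - 10061*14915)/(-12759) = 32670 - (14560 - 150059815)*(-1)/12759 = 32670 - (-150045255)*(-1)/12759 = 32670 - 1*50015085/4253 = 32670 - 50015085/4253 = 88930425/4253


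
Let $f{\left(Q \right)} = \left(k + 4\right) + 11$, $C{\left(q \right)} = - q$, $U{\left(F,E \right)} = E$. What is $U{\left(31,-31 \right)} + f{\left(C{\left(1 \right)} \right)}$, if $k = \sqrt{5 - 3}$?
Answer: $-16 + \sqrt{2} \approx -14.586$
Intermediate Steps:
$k = \sqrt{2} \approx 1.4142$
$f{\left(Q \right)} = 15 + \sqrt{2}$ ($f{\left(Q \right)} = \left(\sqrt{2} + 4\right) + 11 = \left(4 + \sqrt{2}\right) + 11 = 15 + \sqrt{2}$)
$U{\left(31,-31 \right)} + f{\left(C{\left(1 \right)} \right)} = -31 + \left(15 + \sqrt{2}\right) = -16 + \sqrt{2}$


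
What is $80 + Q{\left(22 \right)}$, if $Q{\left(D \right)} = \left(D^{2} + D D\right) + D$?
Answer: $1070$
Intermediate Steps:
$Q{\left(D \right)} = D + 2 D^{2}$ ($Q{\left(D \right)} = \left(D^{2} + D^{2}\right) + D = 2 D^{2} + D = D + 2 D^{2}$)
$80 + Q{\left(22 \right)} = 80 + 22 \left(1 + 2 \cdot 22\right) = 80 + 22 \left(1 + 44\right) = 80 + 22 \cdot 45 = 80 + 990 = 1070$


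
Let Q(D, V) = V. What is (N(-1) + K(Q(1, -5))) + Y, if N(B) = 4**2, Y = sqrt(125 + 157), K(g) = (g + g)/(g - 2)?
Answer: 122/7 + sqrt(282) ≈ 34.221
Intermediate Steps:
K(g) = 2*g/(-2 + g) (K(g) = (2*g)/(-2 + g) = 2*g/(-2 + g))
Y = sqrt(282) ≈ 16.793
N(B) = 16
(N(-1) + K(Q(1, -5))) + Y = (16 + 2*(-5)/(-2 - 5)) + sqrt(282) = (16 + 2*(-5)/(-7)) + sqrt(282) = (16 + 2*(-5)*(-1/7)) + sqrt(282) = (16 + 10/7) + sqrt(282) = 122/7 + sqrt(282)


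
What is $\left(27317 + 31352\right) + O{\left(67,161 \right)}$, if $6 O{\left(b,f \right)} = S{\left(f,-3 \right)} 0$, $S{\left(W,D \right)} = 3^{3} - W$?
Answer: $58669$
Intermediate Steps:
$S{\left(W,D \right)} = 27 - W$
$O{\left(b,f \right)} = 0$ ($O{\left(b,f \right)} = \frac{\left(27 - f\right) 0}{6} = \frac{1}{6} \cdot 0 = 0$)
$\left(27317 + 31352\right) + O{\left(67,161 \right)} = \left(27317 + 31352\right) + 0 = 58669 + 0 = 58669$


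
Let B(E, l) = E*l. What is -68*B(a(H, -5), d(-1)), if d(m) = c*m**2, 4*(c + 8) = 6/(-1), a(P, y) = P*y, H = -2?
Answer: 6460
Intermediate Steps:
c = -19/2 (c = -8 + (6/(-1))/4 = -8 + (6*(-1))/4 = -8 + (1/4)*(-6) = -8 - 3/2 = -19/2 ≈ -9.5000)
d(m) = -19*m**2/2
-68*B(a(H, -5), d(-1)) = -68*(-2*(-5))*(-19/2*(-1)**2) = -680*(-19/2*1) = -680*(-19)/2 = -68*(-95) = 6460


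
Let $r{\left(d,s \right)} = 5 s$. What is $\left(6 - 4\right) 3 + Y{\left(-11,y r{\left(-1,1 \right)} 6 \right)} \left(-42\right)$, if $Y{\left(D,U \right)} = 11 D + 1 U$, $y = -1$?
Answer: $6348$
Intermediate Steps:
$Y{\left(D,U \right)} = U + 11 D$ ($Y{\left(D,U \right)} = 11 D + U = U + 11 D$)
$\left(6 - 4\right) 3 + Y{\left(-11,y r{\left(-1,1 \right)} 6 \right)} \left(-42\right) = \left(6 - 4\right) 3 + \left(- 5 \cdot 1 \cdot 6 + 11 \left(-11\right)\right) \left(-42\right) = 2 \cdot 3 + \left(\left(-1\right) 5 \cdot 6 - 121\right) \left(-42\right) = 6 + \left(\left(-5\right) 6 - 121\right) \left(-42\right) = 6 + \left(-30 - 121\right) \left(-42\right) = 6 - -6342 = 6 + 6342 = 6348$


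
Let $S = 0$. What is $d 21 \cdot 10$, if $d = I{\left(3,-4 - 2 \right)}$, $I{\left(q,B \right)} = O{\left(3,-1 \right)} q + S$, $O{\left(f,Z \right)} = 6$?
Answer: $3780$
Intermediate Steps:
$I{\left(q,B \right)} = 6 q$ ($I{\left(q,B \right)} = 6 q + 0 = 6 q$)
$d = 18$ ($d = 6 \cdot 3 = 18$)
$d 21 \cdot 10 = 18 \cdot 21 \cdot 10 = 378 \cdot 10 = 3780$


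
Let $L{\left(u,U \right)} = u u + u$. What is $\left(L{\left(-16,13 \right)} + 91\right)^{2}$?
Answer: $109561$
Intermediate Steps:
$L{\left(u,U \right)} = u + u^{2}$ ($L{\left(u,U \right)} = u^{2} + u = u + u^{2}$)
$\left(L{\left(-16,13 \right)} + 91\right)^{2} = \left(- 16 \left(1 - 16\right) + 91\right)^{2} = \left(\left(-16\right) \left(-15\right) + 91\right)^{2} = \left(240 + 91\right)^{2} = 331^{2} = 109561$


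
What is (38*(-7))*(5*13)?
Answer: -17290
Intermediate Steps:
(38*(-7))*(5*13) = -266*65 = -17290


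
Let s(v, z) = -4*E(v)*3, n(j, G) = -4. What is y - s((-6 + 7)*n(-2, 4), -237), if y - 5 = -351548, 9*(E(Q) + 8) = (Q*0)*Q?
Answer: -351639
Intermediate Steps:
E(Q) = -8 (E(Q) = -8 + ((Q*0)*Q)/9 = -8 + (0*Q)/9 = -8 + (⅑)*0 = -8 + 0 = -8)
s(v, z) = 96 (s(v, z) = -4*(-8)*3 = 32*3 = 96)
y = -351543 (y = 5 - 351548 = -351543)
y - s((-6 + 7)*n(-2, 4), -237) = -351543 - 1*96 = -351543 - 96 = -351639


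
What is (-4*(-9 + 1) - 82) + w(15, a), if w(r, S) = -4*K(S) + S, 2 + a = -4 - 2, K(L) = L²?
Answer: -314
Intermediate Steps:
a = -8 (a = -2 + (-4 - 2) = -2 - 6 = -8)
w(r, S) = S - 4*S² (w(r, S) = -4*S² + S = S - 4*S²)
(-4*(-9 + 1) - 82) + w(15, a) = (-4*(-9 + 1) - 82) - 8*(1 - 4*(-8)) = (-4*(-8) - 82) - 8*(1 + 32) = (32 - 82) - 8*33 = -50 - 264 = -314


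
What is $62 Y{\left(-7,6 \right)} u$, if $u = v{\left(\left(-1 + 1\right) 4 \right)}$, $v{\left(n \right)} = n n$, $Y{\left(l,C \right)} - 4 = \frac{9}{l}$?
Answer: $0$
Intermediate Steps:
$Y{\left(l,C \right)} = 4 + \frac{9}{l}$
$v{\left(n \right)} = n^{2}$
$u = 0$ ($u = \left(\left(-1 + 1\right) 4\right)^{2} = \left(0 \cdot 4\right)^{2} = 0^{2} = 0$)
$62 Y{\left(-7,6 \right)} u = 62 \left(4 + \frac{9}{-7}\right) 0 = 62 \left(4 + 9 \left(- \frac{1}{7}\right)\right) 0 = 62 \left(4 - \frac{9}{7}\right) 0 = 62 \cdot \frac{19}{7} \cdot 0 = \frac{1178}{7} \cdot 0 = 0$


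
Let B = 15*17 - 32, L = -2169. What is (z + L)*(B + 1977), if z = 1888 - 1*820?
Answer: -2422200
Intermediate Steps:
z = 1068 (z = 1888 - 820 = 1068)
B = 223 (B = 255 - 32 = 223)
(z + L)*(B + 1977) = (1068 - 2169)*(223 + 1977) = -1101*2200 = -2422200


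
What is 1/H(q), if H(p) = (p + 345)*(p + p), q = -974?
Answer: 1/1225292 ≈ 8.1613e-7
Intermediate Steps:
H(p) = 2*p*(345 + p) (H(p) = (345 + p)*(2*p) = 2*p*(345 + p))
1/H(q) = 1/(2*(-974)*(345 - 974)) = 1/(2*(-974)*(-629)) = 1/1225292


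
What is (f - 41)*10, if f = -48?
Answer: -890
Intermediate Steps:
(f - 41)*10 = (-48 - 41)*10 = -89*10 = -890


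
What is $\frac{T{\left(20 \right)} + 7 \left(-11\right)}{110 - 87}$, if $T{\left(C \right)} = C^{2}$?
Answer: $\frac{323}{23} \approx 14.043$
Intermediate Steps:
$\frac{T{\left(20 \right)} + 7 \left(-11\right)}{110 - 87} = \frac{20^{2} + 7 \left(-11\right)}{110 - 87} = \frac{400 - 77}{23} = 323 \cdot \frac{1}{23} = \frac{323}{23}$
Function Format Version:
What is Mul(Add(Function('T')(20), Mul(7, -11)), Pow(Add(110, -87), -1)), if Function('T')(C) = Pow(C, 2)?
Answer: Rational(323, 23) ≈ 14.043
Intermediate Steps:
Mul(Add(Function('T')(20), Mul(7, -11)), Pow(Add(110, -87), -1)) = Mul(Add(Pow(20, 2), Mul(7, -11)), Pow(Add(110, -87), -1)) = Mul(Add(400, -77), Pow(23, -1)) = Mul(323, Rational(1, 23)) = Rational(323, 23)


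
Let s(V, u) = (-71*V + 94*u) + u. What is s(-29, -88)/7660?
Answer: -6301/7660 ≈ -0.82259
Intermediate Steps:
s(V, u) = -71*V + 95*u
s(-29, -88)/7660 = (-71*(-29) + 95*(-88))/7660 = (2059 - 8360)*(1/7660) = -6301*1/7660 = -6301/7660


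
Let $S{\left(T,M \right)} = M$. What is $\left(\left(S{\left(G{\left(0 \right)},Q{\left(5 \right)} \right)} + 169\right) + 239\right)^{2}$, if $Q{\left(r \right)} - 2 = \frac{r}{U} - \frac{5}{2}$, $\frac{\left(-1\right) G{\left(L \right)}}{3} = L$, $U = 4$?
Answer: $\frac{2673225}{16} \approx 1.6708 \cdot 10^{5}$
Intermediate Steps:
$G{\left(L \right)} = - 3 L$
$Q{\left(r \right)} = - \frac{1}{2} + \frac{r}{4}$ ($Q{\left(r \right)} = 2 + \left(\frac{r}{4} - \frac{5}{2}\right) = 2 + \left(- \frac{5}{2} + \frac{r}{4}\right) = - \frac{1}{2} + \frac{r}{4}$)
$\left(\left(S{\left(G{\left(0 \right)},Q{\left(5 \right)} \right)} + 169\right) + 239\right)^{2} = \left(\left(\left(- \frac{1}{2} + \frac{1}{4} \cdot 5\right) + 169\right) + 239\right)^{2} = \left(\left(\left(- \frac{1}{2} + \frac{5}{4}\right) + 169\right) + 239\right)^{2} = \left(\left(\frac{3}{4} + 169\right) + 239\right)^{2} = \left(\frac{679}{4} + 239\right)^{2} = \left(\frac{1635}{4}\right)^{2} = \frac{2673225}{16}$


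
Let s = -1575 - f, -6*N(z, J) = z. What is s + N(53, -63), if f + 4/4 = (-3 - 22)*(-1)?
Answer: -9647/6 ≈ -1607.8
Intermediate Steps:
N(z, J) = -z/6
f = 24 (f = -1 + (-3 - 22)*(-1) = -1 - 25*(-1) = -1 + 25 = 24)
s = -1599 (s = -1575 - 1*24 = -1575 - 24 = -1599)
s + N(53, -63) = -1599 - ⅙*53 = -1599 - 53/6 = -9647/6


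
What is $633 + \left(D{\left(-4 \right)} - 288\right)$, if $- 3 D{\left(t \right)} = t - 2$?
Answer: $347$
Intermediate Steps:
$D{\left(t \right)} = \frac{2}{3} - \frac{t}{3}$ ($D{\left(t \right)} = - \frac{t - 2}{3} = - \frac{-2 + t}{3} = \frac{2}{3} - \frac{t}{3}$)
$633 + \left(D{\left(-4 \right)} - 288\right) = 633 + \left(\left(\frac{2}{3} - - \frac{4}{3}\right) - 288\right) = 633 + \left(\left(\frac{2}{3} + \frac{4}{3}\right) - 288\right) = 633 + \left(2 - 288\right) = 633 - 286 = 347$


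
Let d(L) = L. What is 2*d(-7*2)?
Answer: -28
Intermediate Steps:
2*d(-7*2) = 2*(-7*2) = 2*(-14) = -28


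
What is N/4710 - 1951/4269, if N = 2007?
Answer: -207109/6702330 ≈ -0.030901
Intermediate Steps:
N/4710 - 1951/4269 = 2007/4710 - 1951/4269 = 2007*(1/4710) - 1951*1/4269 = 669/1570 - 1951/4269 = -207109/6702330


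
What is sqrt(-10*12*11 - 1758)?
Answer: 9*I*sqrt(38) ≈ 55.48*I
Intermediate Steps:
sqrt(-10*12*11 - 1758) = sqrt(-120*11 - 1758) = sqrt(-1320 - 1758) = sqrt(-3078) = 9*I*sqrt(38)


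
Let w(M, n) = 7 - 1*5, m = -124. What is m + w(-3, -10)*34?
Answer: -56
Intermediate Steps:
w(M, n) = 2 (w(M, n) = 7 - 5 = 2)
m + w(-3, -10)*34 = -124 + 2*34 = -124 + 68 = -56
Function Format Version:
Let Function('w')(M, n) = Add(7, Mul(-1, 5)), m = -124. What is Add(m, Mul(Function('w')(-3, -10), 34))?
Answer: -56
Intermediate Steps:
Function('w')(M, n) = 2 (Function('w')(M, n) = Add(7, -5) = 2)
Add(m, Mul(Function('w')(-3, -10), 34)) = Add(-124, Mul(2, 34)) = Add(-124, 68) = -56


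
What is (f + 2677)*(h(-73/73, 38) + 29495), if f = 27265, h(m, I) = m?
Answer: 883109348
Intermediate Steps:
(f + 2677)*(h(-73/73, 38) + 29495) = (27265 + 2677)*(-73/73 + 29495) = 29942*(-73*1/73 + 29495) = 29942*(-1 + 29495) = 29942*29494 = 883109348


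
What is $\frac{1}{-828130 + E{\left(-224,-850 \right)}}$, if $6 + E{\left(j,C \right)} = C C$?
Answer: $- \frac{1}{105636} \approx -9.4665 \cdot 10^{-6}$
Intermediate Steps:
$E{\left(j,C \right)} = -6 + C^{2}$ ($E{\left(j,C \right)} = -6 + C C = -6 + C^{2}$)
$\frac{1}{-828130 + E{\left(-224,-850 \right)}} = \frac{1}{-828130 - \left(6 - \left(-850\right)^{2}\right)} = \frac{1}{-828130 + \left(-6 + 722500\right)} = \frac{1}{-828130 + 722494} = \frac{1}{-105636} = - \frac{1}{105636}$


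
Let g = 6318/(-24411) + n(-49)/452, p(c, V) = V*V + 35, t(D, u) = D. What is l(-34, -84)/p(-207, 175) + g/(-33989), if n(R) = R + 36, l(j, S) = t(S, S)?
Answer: -124622900891/45628269975140 ≈ -0.0027313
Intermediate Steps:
l(j, S) = S
n(R) = 36 + R
p(c, V) = 35 + V² (p(c, V) = V² + 35 = 35 + V²)
g = -1057693/3677924 (g = 6318/(-24411) + (36 - 49)/452 = 6318*(-1/24411) - 13*1/452 = -2106/8137 - 13/452 = -1057693/3677924 ≈ -0.28758)
l(-34, -84)/p(-207, 175) + g/(-33989) = -84/(35 + 175²) - 1057693/3677924/(-33989) = -84/(35 + 30625) - 1057693/3677924*(-1/33989) = -84/30660 + 1057693/125008958836 = -84*1/30660 + 1057693/125008958836 = -1/365 + 1057693/125008958836 = -124622900891/45628269975140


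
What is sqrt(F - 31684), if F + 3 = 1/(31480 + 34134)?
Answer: 21*I*sqrt(309339630718)/65614 ≈ 178.01*I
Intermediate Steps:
F = -196841/65614 (F = -3 + 1/(31480 + 34134) = -3 + 1/65614 = -196841/65614 ≈ -3.0000)
sqrt(F - 31684) = sqrt(-196841/65614 - 31684) = sqrt(-2079110817/65614) = 21*I*sqrt(309339630718)/65614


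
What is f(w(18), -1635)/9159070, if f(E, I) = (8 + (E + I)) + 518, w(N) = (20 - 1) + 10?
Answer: -108/915907 ≈ -0.00011792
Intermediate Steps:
w(N) = 29 (w(N) = 19 + 10 = 29)
f(E, I) = 526 + E + I (f(E, I) = (8 + E + I) + 518 = 526 + E + I)
f(w(18), -1635)/9159070 = (526 + 29 - 1635)/9159070 = -1080*1/9159070 = -108/915907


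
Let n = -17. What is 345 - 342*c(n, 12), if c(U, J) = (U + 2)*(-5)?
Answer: -25305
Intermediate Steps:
c(U, J) = -10 - 5*U (c(U, J) = (2 + U)*(-5) = -10 - 5*U)
345 - 342*c(n, 12) = 345 - 342*(-10 - 5*(-17)) = 345 - 342*(-10 + 85) = 345 - 342*75 = 345 - 25650 = -25305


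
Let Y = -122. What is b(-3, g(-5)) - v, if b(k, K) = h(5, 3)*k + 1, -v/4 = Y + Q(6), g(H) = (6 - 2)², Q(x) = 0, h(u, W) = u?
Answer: -502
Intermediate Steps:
g(H) = 16 (g(H) = 4² = 16)
v = 488 (v = -4*(-122 + 0) = -4*(-122) = 488)
b(k, K) = 1 + 5*k (b(k, K) = 5*k + 1 = 1 + 5*k)
b(-3, g(-5)) - v = (1 + 5*(-3)) - 1*488 = (1 - 15) - 488 = -14 - 488 = -502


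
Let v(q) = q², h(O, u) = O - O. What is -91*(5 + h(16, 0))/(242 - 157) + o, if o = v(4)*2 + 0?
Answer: 453/17 ≈ 26.647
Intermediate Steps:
h(O, u) = 0
o = 32 (o = 4²*2 + 0 = 16*2 + 0 = 32 + 0 = 32)
-91*(5 + h(16, 0))/(242 - 157) + o = -91*(5 + 0)/(242 - 157) + 32 = -455/85 + 32 = -91*1/17 + 32 = -91/17 + 32 = 453/17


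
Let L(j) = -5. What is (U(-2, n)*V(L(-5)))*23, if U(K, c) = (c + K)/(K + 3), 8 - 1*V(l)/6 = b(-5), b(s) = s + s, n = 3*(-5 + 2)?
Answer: -27324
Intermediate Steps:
n = -9 (n = 3*(-3) = -9)
b(s) = 2*s
V(l) = 108 (V(l) = 48 - 12*(-5) = 48 - 6*(-10) = 48 + 60 = 108)
U(K, c) = (K + c)/(3 + K)
(U(-2, n)*V(L(-5)))*23 = (((-2 - 9)/(3 - 2))*108)*23 = ((-11/1)*108)*23 = ((1*(-11))*108)*23 = -11*108*23 = -1188*23 = -27324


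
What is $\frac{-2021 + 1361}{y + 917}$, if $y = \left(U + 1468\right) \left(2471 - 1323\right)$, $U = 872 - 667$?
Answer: $- \frac{220}{640507} \approx -0.00034348$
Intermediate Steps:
$U = 205$
$y = 1920604$ ($y = \left(205 + 1468\right) \left(2471 - 1323\right) = 1673 \cdot 1148 = 1920604$)
$\frac{-2021 + 1361}{y + 917} = \frac{-2021 + 1361}{1920604 + 917} = - \frac{660}{1921521} = \left(-660\right) \frac{1}{1921521} = - \frac{220}{640507}$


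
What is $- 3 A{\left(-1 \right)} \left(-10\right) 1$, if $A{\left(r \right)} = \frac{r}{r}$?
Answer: $30$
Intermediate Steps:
$A{\left(r \right)} = 1$
$- 3 A{\left(-1 \right)} \left(-10\right) 1 = \left(-3\right) 1 \left(-10\right) 1 = \left(-3\right) \left(-10\right) 1 = 30 \cdot 1 = 30$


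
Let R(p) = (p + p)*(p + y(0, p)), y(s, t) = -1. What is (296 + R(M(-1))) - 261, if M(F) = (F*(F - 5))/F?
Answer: 119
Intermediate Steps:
M(F) = -5 + F (M(F) = (F*(-5 + F))/F = -5 + F)
R(p) = 2*p*(-1 + p) (R(p) = (p + p)*(p - 1) = (2*p)*(-1 + p) = 2*p*(-1 + p))
(296 + R(M(-1))) - 261 = (296 + 2*(-5 - 1)*(-1 + (-5 - 1))) - 261 = (296 + 2*(-6)*(-1 - 6)) - 261 = (296 + 2*(-6)*(-7)) - 261 = (296 + 84) - 261 = 380 - 261 = 119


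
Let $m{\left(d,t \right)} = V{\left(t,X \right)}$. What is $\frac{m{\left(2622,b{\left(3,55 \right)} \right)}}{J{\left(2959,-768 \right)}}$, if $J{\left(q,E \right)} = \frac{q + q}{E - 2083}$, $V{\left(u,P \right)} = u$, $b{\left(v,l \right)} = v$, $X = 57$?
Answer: $- \frac{8553}{5918} \approx -1.4453$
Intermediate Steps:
$m{\left(d,t \right)} = t$
$J{\left(q,E \right)} = \frac{2 q}{-2083 + E}$
$\frac{m{\left(2622,b{\left(3,55 \right)} \right)}}{J{\left(2959,-768 \right)}} = \frac{3}{2 \cdot 2959 \frac{1}{-2083 - 768}} = \frac{3}{2 \cdot 2959 \frac{1}{-2851}} = \frac{3}{2 \cdot 2959 \left(- \frac{1}{2851}\right)} = \frac{3}{- \frac{5918}{2851}} = 3 \left(- \frac{2851}{5918}\right) = - \frac{8553}{5918}$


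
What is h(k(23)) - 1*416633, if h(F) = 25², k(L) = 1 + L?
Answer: -416008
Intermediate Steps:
h(F) = 625
h(k(23)) - 1*416633 = 625 - 1*416633 = 625 - 416633 = -416008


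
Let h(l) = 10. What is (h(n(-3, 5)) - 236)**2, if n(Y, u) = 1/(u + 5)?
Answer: 51076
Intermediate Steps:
n(Y, u) = 1/(5 + u)
(h(n(-3, 5)) - 236)**2 = (10 - 236)**2 = (-226)**2 = 51076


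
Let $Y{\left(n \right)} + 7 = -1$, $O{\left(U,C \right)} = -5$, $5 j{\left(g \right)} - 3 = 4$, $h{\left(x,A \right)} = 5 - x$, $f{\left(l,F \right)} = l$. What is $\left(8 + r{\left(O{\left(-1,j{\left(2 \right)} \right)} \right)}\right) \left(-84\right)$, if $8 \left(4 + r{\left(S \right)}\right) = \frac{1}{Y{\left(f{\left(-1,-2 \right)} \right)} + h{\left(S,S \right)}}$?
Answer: $- \frac{1365}{4} \approx -341.25$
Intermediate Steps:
$j{\left(g \right)} = \frac{7}{5}$ ($j{\left(g \right)} = \frac{3}{5} + \frac{1}{5} \cdot 4 = \frac{3}{5} + \frac{4}{5} = \frac{7}{5}$)
$Y{\left(n \right)} = -8$ ($Y{\left(n \right)} = -7 - 1 = -8$)
$r{\left(S \right)} = -4 + \frac{1}{8 \left(-3 - S\right)}$ ($r{\left(S \right)} = -4 + \frac{1}{8 \left(-8 - \left(-5 + S\right)\right)} = -4 + \frac{1}{8 \left(-3 - S\right)}$)
$\left(8 + r{\left(O{\left(-1,j{\left(2 \right)} \right)} \right)}\right) \left(-84\right) = \left(8 + \frac{-97 - -160}{8 \left(3 - 5\right)}\right) \left(-84\right) = \left(8 + \frac{-97 + 160}{8 \left(-2\right)}\right) \left(-84\right) = \left(8 + \frac{1}{8} \left(- \frac{1}{2}\right) 63\right) \left(-84\right) = \left(8 - \frac{63}{16}\right) \left(-84\right) = \frac{65}{16} \left(-84\right) = - \frac{1365}{4}$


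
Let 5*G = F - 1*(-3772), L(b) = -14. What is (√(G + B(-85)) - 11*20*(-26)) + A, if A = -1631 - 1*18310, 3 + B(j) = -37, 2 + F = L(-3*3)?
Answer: -14221 + 2*√4445/5 ≈ -14194.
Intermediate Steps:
F = -16 (F = -2 - 14 = -16)
G = 3756/5 (G = (-16 - 1*(-3772))/5 = (-16 + 3772)/5 = (⅕)*3756 = 3756/5 ≈ 751.20)
B(j) = -40 (B(j) = -3 - 37 = -40)
A = -19941 (A = -1631 - 18310 = -19941)
(√(G + B(-85)) - 11*20*(-26)) + A = (√(3756/5 - 40) - 11*20*(-26)) - 19941 = (√(3556/5) - 220*(-26)) - 19941 = (2*√4445/5 - 1*(-5720)) - 19941 = (2*√4445/5 + 5720) - 19941 = (5720 + 2*√4445/5) - 19941 = -14221 + 2*√4445/5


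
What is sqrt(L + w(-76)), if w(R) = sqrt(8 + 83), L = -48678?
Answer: sqrt(-48678 + sqrt(91)) ≈ 220.61*I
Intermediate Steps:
w(R) = sqrt(91)
sqrt(L + w(-76)) = sqrt(-48678 + sqrt(91))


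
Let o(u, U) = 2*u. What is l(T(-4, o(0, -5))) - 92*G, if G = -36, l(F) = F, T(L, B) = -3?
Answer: 3309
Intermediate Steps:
l(T(-4, o(0, -5))) - 92*G = -3 - 92*(-36) = -3 + 3312 = 3309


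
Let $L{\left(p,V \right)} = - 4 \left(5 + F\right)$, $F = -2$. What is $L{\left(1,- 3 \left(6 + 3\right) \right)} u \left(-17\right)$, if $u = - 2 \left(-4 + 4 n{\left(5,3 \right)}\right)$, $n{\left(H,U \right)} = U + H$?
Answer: $-11424$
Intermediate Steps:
$n{\left(H,U \right)} = H + U$
$L{\left(p,V \right)} = -12$ ($L{\left(p,V \right)} = - 4 \left(5 - 2\right) = \left(-4\right) 3 = -12$)
$u = -56$ ($u = - 2 \left(-4 + 4 \left(5 + 3\right)\right) = - 2 \left(-4 + 4 \cdot 8\right) = - 2 \left(-4 + 32\right) = \left(-2\right) 28 = -56$)
$L{\left(1,- 3 \left(6 + 3\right) \right)} u \left(-17\right) = \left(-12\right) \left(-56\right) \left(-17\right) = 672 \left(-17\right) = -11424$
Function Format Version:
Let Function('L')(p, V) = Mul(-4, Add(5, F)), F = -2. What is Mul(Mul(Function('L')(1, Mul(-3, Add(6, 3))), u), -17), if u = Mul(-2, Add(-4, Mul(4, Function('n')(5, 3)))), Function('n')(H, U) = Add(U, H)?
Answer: -11424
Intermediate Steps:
Function('n')(H, U) = Add(H, U)
Function('L')(p, V) = -12 (Function('L')(p, V) = Mul(-4, Add(5, -2)) = Mul(-4, 3) = -12)
u = -56 (u = Mul(-2, Add(-4, Mul(4, Add(5, 3)))) = Mul(-2, Add(-4, Mul(4, 8))) = Mul(-2, Add(-4, 32)) = Mul(-2, 28) = -56)
Mul(Mul(Function('L')(1, Mul(-3, Add(6, 3))), u), -17) = Mul(Mul(-12, -56), -17) = Mul(672, -17) = -11424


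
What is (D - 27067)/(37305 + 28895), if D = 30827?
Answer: 94/1655 ≈ 0.056798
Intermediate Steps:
(D - 27067)/(37305 + 28895) = (30827 - 27067)/(37305 + 28895) = 3760/66200 = 3760*(1/66200) = 94/1655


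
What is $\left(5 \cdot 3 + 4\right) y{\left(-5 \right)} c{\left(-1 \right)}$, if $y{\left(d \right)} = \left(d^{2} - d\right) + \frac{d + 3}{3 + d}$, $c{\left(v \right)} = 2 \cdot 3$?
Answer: $3534$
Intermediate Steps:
$c{\left(v \right)} = 6$
$y{\left(d \right)} = 1 + d^{2} - d$ ($y{\left(d \right)} = \left(d^{2} - d\right) + \frac{3 + d}{3 + d} = \left(d^{2} - d\right) + 1 = 1 + d^{2} - d$)
$\left(5 \cdot 3 + 4\right) y{\left(-5 \right)} c{\left(-1 \right)} = \left(5 \cdot 3 + 4\right) \left(1 + \left(-5\right)^{2} - -5\right) 6 = \left(15 + 4\right) \left(1 + 25 + 5\right) 6 = 19 \cdot 31 \cdot 6 = 589 \cdot 6 = 3534$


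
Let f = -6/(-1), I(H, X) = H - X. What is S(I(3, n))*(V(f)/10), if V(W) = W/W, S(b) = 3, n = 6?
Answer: 3/10 ≈ 0.30000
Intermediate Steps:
f = 6 (f = -6*(-1) = 6)
V(W) = 1
S(I(3, n))*(V(f)/10) = 3*(1/10) = 3*(1*(⅒)) = 3*(⅒) = 3/10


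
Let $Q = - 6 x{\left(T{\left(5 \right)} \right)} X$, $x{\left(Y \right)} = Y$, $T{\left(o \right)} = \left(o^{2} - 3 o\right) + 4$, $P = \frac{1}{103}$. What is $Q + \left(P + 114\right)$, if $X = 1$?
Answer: $\frac{3091}{103} \approx 30.01$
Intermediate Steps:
$P = \frac{1}{103} \approx 0.0097087$
$T{\left(o \right)} = 4 + o^{2} - 3 o$
$Q = -84$ ($Q = - 6 \left(4 + 5^{2} - 15\right) 1 = - 6 \left(4 + 25 - 15\right) 1 = \left(-6\right) 14 \cdot 1 = \left(-84\right) 1 = -84$)
$Q + \left(P + 114\right) = -84 + \left(\frac{1}{103} + 114\right) = -84 + \frac{11743}{103} = \frac{3091}{103}$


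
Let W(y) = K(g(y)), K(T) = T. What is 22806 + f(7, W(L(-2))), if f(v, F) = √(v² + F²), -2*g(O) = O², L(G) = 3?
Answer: 22806 + √277/2 ≈ 22814.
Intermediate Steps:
g(O) = -O²/2
W(y) = -y²/2
f(v, F) = √(F² + v²)
22806 + f(7, W(L(-2))) = 22806 + √((-½*3²)² + 7²) = 22806 + √((-½*9)² + 49) = 22806 + √((-9/2)² + 49) = 22806 + √(81/4 + 49) = 22806 + √(277/4) = 22806 + √277/2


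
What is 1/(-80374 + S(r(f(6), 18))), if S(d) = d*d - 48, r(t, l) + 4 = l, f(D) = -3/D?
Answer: -1/80226 ≈ -1.2465e-5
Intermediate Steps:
r(t, l) = -4 + l
S(d) = -48 + d² (S(d) = d² - 48 = -48 + d²)
1/(-80374 + S(r(f(6), 18))) = 1/(-80374 + (-48 + (-4 + 18)²)) = 1/(-80374 + (-48 + 14²)) = 1/(-80374 + (-48 + 196)) = 1/(-80374 + 148) = 1/(-80226) = -1/80226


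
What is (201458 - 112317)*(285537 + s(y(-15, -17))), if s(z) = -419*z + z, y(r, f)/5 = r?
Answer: 28247624067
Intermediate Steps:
y(r, f) = 5*r
s(z) = -418*z
(201458 - 112317)*(285537 + s(y(-15, -17))) = (201458 - 112317)*(285537 - 2090*(-15)) = 89141*(285537 - 418*(-75)) = 89141*(285537 + 31350) = 89141*316887 = 28247624067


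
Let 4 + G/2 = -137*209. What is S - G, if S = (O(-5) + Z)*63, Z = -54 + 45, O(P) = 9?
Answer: 57274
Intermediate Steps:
G = -57274 (G = -8 + 2*(-137*209) = -8 + 2*(-28633) = -8 - 57266 = -57274)
Z = -9
S = 0 (S = (9 - 9)*63 = 0*63 = 0)
S - G = 0 - 1*(-57274) = 0 + 57274 = 57274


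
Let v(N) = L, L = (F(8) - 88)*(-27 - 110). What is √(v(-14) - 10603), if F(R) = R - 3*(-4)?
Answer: 3*I*√143 ≈ 35.875*I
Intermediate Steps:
F(R) = 12 + R (F(R) = R + 12 = 12 + R)
L = 9316 (L = ((12 + 8) - 88)*(-27 - 110) = (20 - 88)*(-137) = -68*(-137) = 9316)
v(N) = 9316
√(v(-14) - 10603) = √(9316 - 10603) = √(-1287) = 3*I*√143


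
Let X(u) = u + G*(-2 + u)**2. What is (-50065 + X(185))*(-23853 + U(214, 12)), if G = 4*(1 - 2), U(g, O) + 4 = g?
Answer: 4346434548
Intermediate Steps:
U(g, O) = -4 + g
G = -4 (G = 4*(-1) = -4)
X(u) = u - 4*(-2 + u)**2
(-50065 + X(185))*(-23853 + U(214, 12)) = (-50065 + (185 - 4*(-2 + 185)**2))*(-23853 + (-4 + 214)) = (-50065 + (185 - 4*183**2))*(-23853 + 210) = (-50065 + (185 - 4*33489))*(-23643) = (-50065 + (185 - 133956))*(-23643) = (-50065 - 133771)*(-23643) = -183836*(-23643) = 4346434548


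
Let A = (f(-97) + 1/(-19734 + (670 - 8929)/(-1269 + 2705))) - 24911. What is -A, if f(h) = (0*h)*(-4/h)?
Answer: 706134257249/28346283 ≈ 24911.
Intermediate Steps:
f(h) = 0 (f(h) = 0*(-4/h) = 0)
A = -706134257249/28346283 (A = (0 + 1/(-19734 + (670 - 8929)/(-1269 + 2705))) - 24911 = (0 + 1/(-19734 - 8259/1436)) - 24911 = (0 + 1/(-28346283/1436)) - 24911 = (0 - 1436/28346283) - 24911 = -1436/28346283 - 24911 = -706134257249/28346283 ≈ -24911.)
-A = -1*(-706134257249/28346283) = 706134257249/28346283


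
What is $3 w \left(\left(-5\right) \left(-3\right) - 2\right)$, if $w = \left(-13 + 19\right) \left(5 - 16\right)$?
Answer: $-2574$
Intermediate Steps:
$w = -66$ ($w = 6 \left(-11\right) = -66$)
$3 w \left(\left(-5\right) \left(-3\right) - 2\right) = 3 \left(-66\right) \left(\left(-5\right) \left(-3\right) - 2\right) = - 198 \left(15 - 2\right) = \left(-198\right) 13 = -2574$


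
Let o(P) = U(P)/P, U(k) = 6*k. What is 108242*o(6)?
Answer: 649452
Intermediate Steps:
o(P) = 6 (o(P) = (6*P)/P = 6)
108242*o(6) = 108242*6 = 649452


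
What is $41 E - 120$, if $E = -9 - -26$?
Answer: $577$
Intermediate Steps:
$E = 17$ ($E = -9 + 26 = 17$)
$41 E - 120 = 41 \cdot 17 - 120 = 697 - 120 = 577$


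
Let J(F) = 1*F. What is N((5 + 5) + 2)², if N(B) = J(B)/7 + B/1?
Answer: 9216/49 ≈ 188.08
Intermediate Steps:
J(F) = F
N(B) = 8*B/7 (N(B) = B/7 + B/1 = B*(⅐) + B*1 = B/7 + B = 8*B/7)
N((5 + 5) + 2)² = (8*((5 + 5) + 2)/7)² = (8*(10 + 2)/7)² = ((8/7)*12)² = (96/7)² = 9216/49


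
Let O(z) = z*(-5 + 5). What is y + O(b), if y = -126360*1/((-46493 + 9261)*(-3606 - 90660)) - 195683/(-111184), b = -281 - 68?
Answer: 183433992449/104226438832 ≈ 1.7600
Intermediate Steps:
b = -349
O(z) = 0 (O(z) = z*0 = 0)
y = 183433992449/104226438832 (y = -126360/((-94266*(-37232))) - 195683*(-1/111184) = -126360/3509711712 + 195683/111184 = -126360*1/3509711712 + 195683/111184 = -135/3749692 + 195683/111184 = 183433992449/104226438832 ≈ 1.7600)
y + O(b) = 183433992449/104226438832 + 0 = 183433992449/104226438832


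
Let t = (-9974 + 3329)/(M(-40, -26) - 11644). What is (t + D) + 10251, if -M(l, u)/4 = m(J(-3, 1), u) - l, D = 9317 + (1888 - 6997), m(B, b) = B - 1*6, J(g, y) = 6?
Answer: 170680681/11804 ≈ 14460.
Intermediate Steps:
m(B, b) = -6 + B (m(B, b) = B - 6 = -6 + B)
D = 4208 (D = 9317 - 5109 = 4208)
M(l, u) = 4*l (M(l, u) = -4*((-6 + 6) - l) = -4*(0 - l) = -(-4)*l = 4*l)
t = 6645/11804 (t = (-9974 + 3329)/(4*(-40) - 11644) = -6645/(-160 - 11644) = -6645/(-11804) = -6645*(-1/11804) = 6645/11804 ≈ 0.56294)
(t + D) + 10251 = (6645/11804 + 4208) + 10251 = 49677877/11804 + 10251 = 170680681/11804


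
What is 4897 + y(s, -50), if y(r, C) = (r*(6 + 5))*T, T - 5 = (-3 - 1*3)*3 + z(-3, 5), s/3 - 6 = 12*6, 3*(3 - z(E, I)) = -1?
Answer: -19985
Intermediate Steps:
z(E, I) = 10/3 (z(E, I) = 3 - ⅓*(-1) = 3 + ⅓ = 10/3)
s = 234 (s = 18 + 3*(12*6) = 18 + 3*72 = 18 + 216 = 234)
T = -29/3 (T = 5 + ((-3 - 1*3)*3 + 10/3) = 5 + ((-3 - 3)*3 + 10/3) = 5 + (-6*3 + 10/3) = 5 + (-18 + 10/3) = 5 - 44/3 = -29/3 ≈ -9.6667)
y(r, C) = -319*r/3 (y(r, C) = (r*(6 + 5))*(-29/3) = (r*11)*(-29/3) = (11*r)*(-29/3) = -319*r/3)
4897 + y(s, -50) = 4897 - 319/3*234 = 4897 - 24882 = -19985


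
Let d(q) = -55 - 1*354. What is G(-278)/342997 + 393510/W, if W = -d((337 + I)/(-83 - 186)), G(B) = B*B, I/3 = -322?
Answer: 135004358626/140285773 ≈ 962.35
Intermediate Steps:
I = -966 (I = 3*(-322) = -966)
G(B) = B²
d(q) = -409 (d(q) = -55 - 354 = -409)
W = 409 (W = -1*(-409) = 409)
G(-278)/342997 + 393510/W = (-278)²/342997 + 393510/409 = 77284*(1/342997) + 393510*(1/409) = 77284/342997 + 393510/409 = 135004358626/140285773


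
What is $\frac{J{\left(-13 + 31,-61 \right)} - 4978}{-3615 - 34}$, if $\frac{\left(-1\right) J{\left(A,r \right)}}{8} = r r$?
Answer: $\frac{34746}{3649} \approx 9.5221$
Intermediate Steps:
$J{\left(A,r \right)} = - 8 r^{2}$ ($J{\left(A,r \right)} = - 8 r r = - 8 r^{2}$)
$\frac{J{\left(-13 + 31,-61 \right)} - 4978}{-3615 - 34} = \frac{- 8 \left(-61\right)^{2} - 4978}{-3615 - 34} = \frac{\left(-8\right) 3721 - 4978}{-3649} = \left(-29768 - 4978\right) \left(- \frac{1}{3649}\right) = \left(-34746\right) \left(- \frac{1}{3649}\right) = \frac{34746}{3649}$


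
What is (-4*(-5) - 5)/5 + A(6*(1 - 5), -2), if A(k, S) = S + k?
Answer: -23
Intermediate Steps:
(-4*(-5) - 5)/5 + A(6*(1 - 5), -2) = (-4*(-5) - 5)/5 + (-2 + 6*(1 - 5)) = (20 - 5)*(1/5) + (-2 + 6*(-4)) = 15*(1/5) + (-2 - 24) = 3 - 26 = -23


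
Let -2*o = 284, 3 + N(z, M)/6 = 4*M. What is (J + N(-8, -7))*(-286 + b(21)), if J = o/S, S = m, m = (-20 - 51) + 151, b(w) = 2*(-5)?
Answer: 277907/5 ≈ 55581.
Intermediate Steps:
N(z, M) = -18 + 24*M (N(z, M) = -18 + 6*(4*M) = -18 + 24*M)
b(w) = -10
o = -142 (o = -1/2*284 = -142)
m = 80 (m = -71 + 151 = 80)
S = 80
J = -71/40 (J = -142/80 = -142*1/80 = -71/40 ≈ -1.7750)
(J + N(-8, -7))*(-286 + b(21)) = (-71/40 + (-18 + 24*(-7)))*(-286 - 10) = (-71/40 + (-18 - 168))*(-296) = (-71/40 - 186)*(-296) = -7511/40*(-296) = 277907/5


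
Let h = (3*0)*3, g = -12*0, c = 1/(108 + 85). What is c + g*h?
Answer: 1/193 ≈ 0.0051813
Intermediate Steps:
c = 1/193 ≈ 0.0051813
g = 0
h = 0 (h = 0*3 = 0)
c + g*h = 1/193 + 0*0 = 1/193 + 0 = 1/193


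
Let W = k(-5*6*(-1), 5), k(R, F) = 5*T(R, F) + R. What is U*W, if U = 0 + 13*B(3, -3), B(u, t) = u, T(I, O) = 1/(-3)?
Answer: 1105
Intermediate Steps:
T(I, O) = -⅓
U = 39 (U = 0 + 13*3 = 0 + 39 = 39)
k(R, F) = -5/3 + R (k(R, F) = 5*(-⅓) + R = -5/3 + R)
W = 85/3 (W = -5/3 - 5*6*(-1) = -5/3 - 30*(-1) = -5/3 + 30 = 85/3 ≈ 28.333)
U*W = 39*(85/3) = 1105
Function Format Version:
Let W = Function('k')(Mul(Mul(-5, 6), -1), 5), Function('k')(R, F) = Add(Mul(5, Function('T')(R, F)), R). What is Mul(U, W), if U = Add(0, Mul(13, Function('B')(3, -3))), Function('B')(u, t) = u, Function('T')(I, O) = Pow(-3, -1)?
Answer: 1105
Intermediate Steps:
Function('T')(I, O) = Rational(-1, 3)
U = 39 (U = Add(0, Mul(13, 3)) = Add(0, 39) = 39)
Function('k')(R, F) = Add(Rational(-5, 3), R) (Function('k')(R, F) = Add(Mul(5, Rational(-1, 3)), R) = Add(Rational(-5, 3), R))
W = Rational(85, 3) (W = Add(Rational(-5, 3), Mul(Mul(-5, 6), -1)) = Add(Rational(-5, 3), Mul(-30, -1)) = Add(Rational(-5, 3), 30) = Rational(85, 3) ≈ 28.333)
Mul(U, W) = Mul(39, Rational(85, 3)) = 1105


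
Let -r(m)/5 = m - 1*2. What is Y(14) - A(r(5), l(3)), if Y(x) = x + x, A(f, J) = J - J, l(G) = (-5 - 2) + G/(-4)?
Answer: 28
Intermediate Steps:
r(m) = 10 - 5*m (r(m) = -5*(m - 1*2) = -5*(m - 2) = -5*(-2 + m) = 10 - 5*m)
l(G) = -7 - G/4 (l(G) = -7 + G*(-1/4) = -7 - G/4)
A(f, J) = 0
Y(x) = 2*x
Y(14) - A(r(5), l(3)) = 2*14 - 1*0 = 28 + 0 = 28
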